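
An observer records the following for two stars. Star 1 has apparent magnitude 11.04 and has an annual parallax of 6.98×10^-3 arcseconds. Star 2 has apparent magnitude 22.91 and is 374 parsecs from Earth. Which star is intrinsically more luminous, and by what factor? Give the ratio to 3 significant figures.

Star 1 is more luminous, by a factor of 8210.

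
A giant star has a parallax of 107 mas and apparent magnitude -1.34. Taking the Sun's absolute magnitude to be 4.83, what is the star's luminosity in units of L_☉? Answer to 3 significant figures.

d = 1/p = 1000/107 mas = 9.346 pc
M = m − 5 log₁₀ d + 5 = -1.34 − 5·0.9706 + 5 = -1.193
M − M_☉ = -1.193 − 4.83 = -6.023
L/L_☉ = 10^(−0.4 × -6.023) = 256.6

L/L_☉ ≈ 257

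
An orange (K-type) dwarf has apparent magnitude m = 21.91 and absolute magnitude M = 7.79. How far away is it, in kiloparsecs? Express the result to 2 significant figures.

μ = m − M = 14.120
m − M = 5 log₁₀ d − 5
log₁₀ d = (m − M)/5 + 1 = 3.8240
d = 10^3.8240 = 6668 pc
= 6.668 kpc

d ≈ 6.7 kpc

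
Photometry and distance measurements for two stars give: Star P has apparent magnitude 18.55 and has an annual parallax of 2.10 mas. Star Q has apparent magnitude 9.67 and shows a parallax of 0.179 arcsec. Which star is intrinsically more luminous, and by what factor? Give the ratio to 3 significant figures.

Star P is more luminous, by a factor of 2.04.

Star P: p = 2.10 mas = 2.10×10^-3″ → d = 1/p = 476.2 pc
Star P: M = m − 5 log₁₀ d + 5 = 18.55 − 5·2.6778 + 5 = 10.161
Star Q: d = 1/p = 1/0.179″ = 5.587 pc
Star Q: M = m − 5 log₁₀ d + 5 = 9.67 − 5·0.7471 + 5 = 10.934
ΔM = M_P − M_Q = 10.161 − (10.934) = -0.773; smaller M is more luminous → Star P.
L ratio = 10^(0.4 |ΔM|) = 10^0.309 = 2.038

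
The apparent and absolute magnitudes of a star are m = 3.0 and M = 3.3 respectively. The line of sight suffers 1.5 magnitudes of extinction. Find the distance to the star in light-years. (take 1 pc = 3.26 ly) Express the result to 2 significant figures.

d ≈ 14 ly

m − M = 5 log₁₀(d/10 pc) + A  ⇒  3.0 − (3.3) − 1.5 = 5 log₁₀(d/10)
-1.800 = 5 log₁₀(d/10)
log₁₀ d = (m − M − A)/5 + 1 = 0.6400
d = 10^0.6400 = 4.365 pc
= 14.23 ly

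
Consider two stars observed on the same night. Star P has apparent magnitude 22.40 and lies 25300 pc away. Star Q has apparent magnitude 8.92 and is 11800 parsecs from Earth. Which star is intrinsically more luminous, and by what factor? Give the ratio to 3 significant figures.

Star P: M = m − 5 log₁₀ d + 5 = 22.40 − 5·4.4031 + 5 = 5.384
Star Q: M = m − 5 log₁₀ d + 5 = 8.92 − 5·4.0719 + 5 = -6.439
ΔM = M_P − M_Q = 5.384 − (-6.439) = 11.824; smaller M is more luminous → Star Q.
L ratio = 10^(0.4 |ΔM|) = 10^4.730 = 53640

Star Q is more luminous, by a factor of 53600.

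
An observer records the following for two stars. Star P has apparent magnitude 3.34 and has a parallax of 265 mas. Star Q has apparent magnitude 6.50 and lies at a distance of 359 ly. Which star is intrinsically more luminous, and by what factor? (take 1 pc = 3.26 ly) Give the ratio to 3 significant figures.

Star Q is more luminous, by a factor of 46.4.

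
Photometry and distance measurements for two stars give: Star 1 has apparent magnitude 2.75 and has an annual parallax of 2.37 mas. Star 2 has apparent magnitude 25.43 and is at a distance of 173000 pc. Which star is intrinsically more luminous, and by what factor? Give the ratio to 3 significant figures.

Star 1: p = 2.37 mas = 2.37×10^-3″ → d = 1/p = 421.9 pc
Star 1: M = m − 5 log₁₀ d + 5 = 2.75 − 5·2.6253 + 5 = -5.376
Star 2: M = m − 5 log₁₀ d + 5 = 25.43 − 5·5.2380 + 5 = 4.240
ΔM = M_1 − M_2 = -5.376 − (4.240) = -9.616; smaller M is more luminous → Star 1.
L ratio = 10^(0.4 |ΔM|) = 10^3.846 = 7021

Star 1 is more luminous, by a factor of 7020.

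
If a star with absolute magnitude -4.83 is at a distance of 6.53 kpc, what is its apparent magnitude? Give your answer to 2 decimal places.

m ≈ 9.24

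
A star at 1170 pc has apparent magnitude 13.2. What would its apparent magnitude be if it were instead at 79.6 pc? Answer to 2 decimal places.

m ≈ 7.36

Flux ∝ 1/d², so Δm = 5 log₁₀(d₂/d₁) = 5 log₁₀(79.6/1170) = -5.836
m₂ = m₁ + Δm = 13.2 + (-5.836) = 7.364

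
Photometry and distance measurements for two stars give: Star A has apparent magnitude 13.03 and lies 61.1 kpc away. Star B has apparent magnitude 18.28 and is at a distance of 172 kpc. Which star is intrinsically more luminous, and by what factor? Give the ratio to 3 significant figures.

Star A: d = 61.1 kpc = 61100 pc
Star A: M = m − 5 log₁₀ d + 5 = 13.03 − 5·4.7860 + 5 = -5.900
Star B: d = 172 kpc = 172000 pc
Star B: M = m − 5 log₁₀ d + 5 = 18.28 − 5·5.2355 + 5 = -2.898
ΔM = M_A − M_B = -5.900 − (-2.898) = -3.003; smaller M is more luminous → Star A.
L ratio = 10^(0.4 |ΔM|) = 10^1.201 = 15.89

Star A is more luminous, by a factor of 15.9.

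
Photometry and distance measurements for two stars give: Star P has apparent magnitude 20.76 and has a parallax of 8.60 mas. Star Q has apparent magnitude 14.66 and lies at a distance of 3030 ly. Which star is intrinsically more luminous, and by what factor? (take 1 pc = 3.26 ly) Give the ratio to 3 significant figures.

Star Q is more luminous, by a factor of 17600.

Star P: p = 8.60 mas = 8.60×10^-3″ → d = 1/p = 116.3 pc
Star P: M = m − 5 log₁₀ d + 5 = 20.76 − 5·2.0655 + 5 = 15.432
Star Q: d = 3030 ly / 3.26 = 929.4 pc
Star Q: M = m − 5 log₁₀ d + 5 = 14.66 − 5·2.9682 + 5 = 4.819
ΔM = M_P − M_Q = 15.432 − (4.819) = 10.614; smaller M is more luminous → Star Q.
L ratio = 10^(0.4 |ΔM|) = 10^4.245 = 17600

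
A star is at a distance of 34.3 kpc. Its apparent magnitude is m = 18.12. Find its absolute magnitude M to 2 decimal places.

d = 34.3 kpc = 34300 pc
5 log₁₀(d/10 pc) = 5 log₁₀(34300) − 5 = 17.676
M = m − 5 log₁₀(d/10) = 18.12 − 17.676 = 0.444

M ≈ 0.44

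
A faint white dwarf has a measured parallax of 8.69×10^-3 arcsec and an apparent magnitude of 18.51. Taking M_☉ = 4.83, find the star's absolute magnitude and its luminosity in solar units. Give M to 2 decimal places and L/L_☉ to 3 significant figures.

M ≈ 13.21; L/L_☉ ≈ 4.47×10^-4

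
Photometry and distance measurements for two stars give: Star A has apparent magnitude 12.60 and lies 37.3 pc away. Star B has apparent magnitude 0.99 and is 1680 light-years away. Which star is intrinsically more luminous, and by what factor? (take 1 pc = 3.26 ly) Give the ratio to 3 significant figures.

Star A: M = m − 5 log₁₀ d + 5 = 12.60 − 5·1.5717 + 5 = 9.741
Star B: d = 1680 ly / 3.26 = 515.3 pc
Star B: M = m − 5 log₁₀ d + 5 = 0.99 − 5·2.7121 + 5 = -7.570
ΔM = M_A − M_B = 9.741 − (-7.570) = 17.312; smaller M is more luminous → Star B.
L ratio = 10^(0.4 |ΔM|) = 10^6.925 = 8.409×10^6

Star B is more luminous, by a factor of 8.41×10^6.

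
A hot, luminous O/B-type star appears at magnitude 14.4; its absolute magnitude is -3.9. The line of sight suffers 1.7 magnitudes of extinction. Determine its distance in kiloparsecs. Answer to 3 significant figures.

d ≈ 20.9 kpc

m − M = 5 log₁₀(d/10 pc) + A  ⇒  14.4 − (-3.9) − 1.7 = 5 log₁₀(d/10)
16.600 = 5 log₁₀(d/10)
log₁₀ d = (m − M − A)/5 + 1 = 4.3200
d = 10^4.3200 = 20890 pc
= 20.89 kpc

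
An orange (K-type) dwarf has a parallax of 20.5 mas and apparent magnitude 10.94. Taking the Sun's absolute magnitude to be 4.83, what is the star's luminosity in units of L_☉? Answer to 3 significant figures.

d = 1/p = 1000/20.5 mas = 48.78 pc
M = m − 5 log₁₀ d + 5 = 10.94 − 5·1.6882 + 5 = 7.499
M − M_☉ = 7.499 − 4.83 = 2.669
L/L_☉ = 10^(−0.4 × 2.669) = 0.08560

L/L_☉ ≈ 0.0856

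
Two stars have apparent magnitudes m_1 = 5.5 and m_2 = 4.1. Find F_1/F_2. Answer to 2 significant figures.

F_1/F_2 ≈ 0.28

Δm = 5.5 − (4.1) = 1.4
Flux ratio = 10^(−0.4 Δm) = 10^(−0.4 × 1.4) = 10^-0.560 = 0.2754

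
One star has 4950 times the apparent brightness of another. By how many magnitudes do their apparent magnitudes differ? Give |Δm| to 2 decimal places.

Pogson: Δm = −2.5 log₁₀(ratio) = −2.5 log₁₀(4950) = −2.5 × 3.6946 = -9.237

|Δm| ≈ 9.24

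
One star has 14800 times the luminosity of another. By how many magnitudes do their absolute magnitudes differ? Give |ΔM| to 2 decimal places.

Pogson: ΔM = −2.5 log₁₀(ratio) = −2.5 log₁₀(14800) = −2.5 × 4.1703 = -10.426

|ΔM| ≈ 10.43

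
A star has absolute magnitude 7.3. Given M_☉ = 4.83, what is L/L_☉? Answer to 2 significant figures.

M − M_☉ = 7.3 − 4.83 = 2.470
L/L_☉ = 10^(−0.4 (M − M_☉)) = 10^-0.988 = 0.1028

L/L_☉ ≈ 0.10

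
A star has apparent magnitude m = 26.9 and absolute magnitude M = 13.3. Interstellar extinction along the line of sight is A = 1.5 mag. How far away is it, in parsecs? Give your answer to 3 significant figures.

m − M = 5 log₁₀(d/10 pc) + A  ⇒  26.9 − (13.3) − 1.5 = 5 log₁₀(d/10)
12.100 = 5 log₁₀(d/10)
log₁₀ d = (m − M − A)/5 + 1 = 3.4200
d = 10^3.4200 = 2630 pc

d ≈ 2630 pc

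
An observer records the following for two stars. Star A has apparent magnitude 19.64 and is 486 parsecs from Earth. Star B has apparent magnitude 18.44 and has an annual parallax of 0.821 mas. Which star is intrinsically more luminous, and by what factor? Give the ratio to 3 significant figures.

Star B is more luminous, by a factor of 19.0.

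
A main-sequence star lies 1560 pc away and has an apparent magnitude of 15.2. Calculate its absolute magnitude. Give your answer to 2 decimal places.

M ≈ 4.23

5 log₁₀(d/10 pc) = 5 log₁₀(1560) − 5 = 10.966
M = m − 5 log₁₀(d/10) = 15.2 − 10.966 = 4.234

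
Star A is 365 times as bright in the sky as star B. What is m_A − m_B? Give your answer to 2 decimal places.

Pogson: Δm = −2.5 log₁₀(ratio) = −2.5 log₁₀(365) = −2.5 × 2.5623 = -6.406
Star A is brighter, so it has the smaller magnitude: the difference is negative.

m_A − m_B ≈ -6.41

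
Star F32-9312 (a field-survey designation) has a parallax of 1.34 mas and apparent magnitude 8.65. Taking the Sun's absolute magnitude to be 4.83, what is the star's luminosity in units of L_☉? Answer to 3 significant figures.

L/L_☉ ≈ 165

d = 1/p = 1000/1.34 mas = 746.3 pc
M = m − 5 log₁₀ d + 5 = 8.65 − 5·2.8729 + 5 = -0.714
M − M_☉ = -0.714 − 4.83 = -5.544
L/L_☉ = 10^(−0.4 × -5.544) = 165.1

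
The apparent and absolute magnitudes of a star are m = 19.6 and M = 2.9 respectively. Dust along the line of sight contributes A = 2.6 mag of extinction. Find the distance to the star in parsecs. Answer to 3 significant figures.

d ≈ 6610 pc

m − M = 5 log₁₀(d/10 pc) + A  ⇒  19.6 − (2.9) − 2.6 = 5 log₁₀(d/10)
14.100 = 5 log₁₀(d/10)
log₁₀ d = (m − M − A)/5 + 1 = 3.8200
d = 10^3.8200 = 6607 pc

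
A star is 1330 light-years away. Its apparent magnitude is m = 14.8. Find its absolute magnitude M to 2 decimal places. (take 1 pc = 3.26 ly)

M ≈ 6.75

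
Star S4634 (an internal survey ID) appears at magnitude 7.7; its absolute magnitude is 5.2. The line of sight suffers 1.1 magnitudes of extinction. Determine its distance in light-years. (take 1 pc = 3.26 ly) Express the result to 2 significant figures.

d ≈ 62 ly

m − M = 5 log₁₀(d/10 pc) + A  ⇒  7.7 − (5.2) − 1.1 = 5 log₁₀(d/10)
1.400 = 5 log₁₀(d/10)
log₁₀ d = (m − M − A)/5 + 1 = 1.2800
d = 10^1.2800 = 19.05 pc
= 62.12 ly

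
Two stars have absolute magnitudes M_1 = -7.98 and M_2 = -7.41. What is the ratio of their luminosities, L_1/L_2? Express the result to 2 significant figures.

L_1/L_2 ≈ 1.7

ΔM = M_1 − M_2 = -0.57
L_1/L_2 = 10^(−0.4 ΔM) = 10^0.228 = 1.690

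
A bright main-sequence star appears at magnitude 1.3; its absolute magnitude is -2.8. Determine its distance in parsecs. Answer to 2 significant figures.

d ≈ 66 pc

μ = m − M = 4.100
m − M = 5 log₁₀ d − 5
log₁₀ d = (m − M)/5 + 1 = 1.8200
d = 10^1.8200 = 66.07 pc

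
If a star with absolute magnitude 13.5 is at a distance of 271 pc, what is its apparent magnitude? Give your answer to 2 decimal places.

m ≈ 20.66

m = M + 5 log₁₀ d − 5 = 13.5 + 5·2.4330 − 5 = 20.665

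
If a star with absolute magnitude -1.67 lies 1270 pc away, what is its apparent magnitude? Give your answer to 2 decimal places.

m = M + 5 log₁₀ d − 5 = -1.67 + 5·3.1038 − 5 = 8.849

m ≈ 8.85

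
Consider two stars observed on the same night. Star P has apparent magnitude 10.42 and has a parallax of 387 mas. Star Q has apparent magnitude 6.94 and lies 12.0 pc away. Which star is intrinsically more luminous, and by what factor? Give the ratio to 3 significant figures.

Star Q is more luminous, by a factor of 532.

Star P: p = 387 mas = 0.387″ → d = 1/p = 2.584 pc
Star P: M = m − 5 log₁₀ d + 5 = 10.42 − 5·0.4123 + 5 = 13.359
Star Q: M = m − 5 log₁₀ d + 5 = 6.94 − 5·1.0792 + 5 = 6.544
ΔM = M_P − M_Q = 13.359 − (6.544) = 6.814; smaller M is more luminous → Star Q.
L ratio = 10^(0.4 |ΔM|) = 10^2.726 = 531.8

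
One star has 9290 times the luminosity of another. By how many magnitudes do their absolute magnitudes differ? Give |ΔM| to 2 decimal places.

|ΔM| ≈ 9.92

Pogson: ΔM = −2.5 log₁₀(ratio) = −2.5 log₁₀(9290) = −2.5 × 3.9680 = -9.920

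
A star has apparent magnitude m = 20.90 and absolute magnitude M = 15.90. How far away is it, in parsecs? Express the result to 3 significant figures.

d ≈ 100 pc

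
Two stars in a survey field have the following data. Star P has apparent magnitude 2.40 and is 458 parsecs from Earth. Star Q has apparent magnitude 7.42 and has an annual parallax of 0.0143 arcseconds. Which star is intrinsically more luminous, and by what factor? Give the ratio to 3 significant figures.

Star P is more luminous, by a factor of 4370.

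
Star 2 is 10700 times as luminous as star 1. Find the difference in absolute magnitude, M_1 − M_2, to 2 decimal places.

M_1 − M_2 ≈ 10.07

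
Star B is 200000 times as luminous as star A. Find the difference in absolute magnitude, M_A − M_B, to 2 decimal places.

Pogson: ΔM = −2.5 log₁₀(ratio) = −2.5 log₁₀(200000) = −2.5 × 5.3010 = -13.253
Star B is brighter so has the smaller magnitude: M_A − M_B is positive.

M_A − M_B ≈ 13.25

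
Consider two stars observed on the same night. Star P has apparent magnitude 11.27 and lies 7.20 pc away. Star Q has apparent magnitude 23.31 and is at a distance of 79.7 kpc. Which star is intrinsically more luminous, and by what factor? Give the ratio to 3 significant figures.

Star Q is more luminous, by a factor of 1870.

Star P: M = m − 5 log₁₀ d + 5 = 11.27 − 5·0.8573 + 5 = 11.983
Star Q: d = 79.7 kpc = 79700 pc
Star Q: M = m − 5 log₁₀ d + 5 = 23.31 − 5·4.9015 + 5 = 3.803
ΔM = M_P − M_Q = 11.983 − (3.803) = 8.181; smaller M is more luminous → Star Q.
L ratio = 10^(0.4 |ΔM|) = 10^3.272 = 1872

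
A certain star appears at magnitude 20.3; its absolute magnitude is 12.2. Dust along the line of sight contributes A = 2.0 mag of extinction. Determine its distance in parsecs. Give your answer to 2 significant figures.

d ≈ 170 pc

m − M = 5 log₁₀(d/10 pc) + A  ⇒  20.3 − (12.2) − 2.0 = 5 log₁₀(d/10)
6.100 = 5 log₁₀(d/10)
log₁₀ d = (m − M − A)/5 + 1 = 2.2200
d = 10^2.2200 = 166.0 pc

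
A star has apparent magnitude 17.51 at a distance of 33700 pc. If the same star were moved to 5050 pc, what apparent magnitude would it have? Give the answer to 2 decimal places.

Flux ∝ 1/d², so Δm = 5 log₁₀(d₂/d₁) = 5 log₁₀(5050/33700) = -4.122
m₂ = m₁ + Δm = 17.51 + (-4.122) = 13.388

m ≈ 13.39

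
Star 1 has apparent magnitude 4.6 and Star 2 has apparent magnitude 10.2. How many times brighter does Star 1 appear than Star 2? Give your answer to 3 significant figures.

Δm = 4.6 − (10.2) = -5.6
Flux ratio = 10^(−0.4 Δm) = 10^(−0.4 × -5.6) = 10^2.240 = 173.8

174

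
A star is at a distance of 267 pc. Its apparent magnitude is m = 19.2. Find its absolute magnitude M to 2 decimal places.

M ≈ 12.07

5 log₁₀(d/10 pc) = 5 log₁₀(267.0) − 5 = 7.133
M = m − 5 log₁₀(d/10) = 19.2 − 7.133 = 12.067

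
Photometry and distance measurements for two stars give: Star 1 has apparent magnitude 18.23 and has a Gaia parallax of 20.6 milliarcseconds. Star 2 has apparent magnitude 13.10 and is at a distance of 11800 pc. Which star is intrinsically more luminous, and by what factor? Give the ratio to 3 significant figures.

Star 2 is more luminous, by a factor of 6.66×10^6.

Star 1: p = 20.6 mas = 0.0206″ → d = 1/p = 48.54 pc
Star 1: M = m − 5 log₁₀ d + 5 = 18.23 − 5·1.6861 + 5 = 14.799
Star 2: M = m − 5 log₁₀ d + 5 = 13.10 − 5·4.0719 + 5 = -2.259
ΔM = M_1 − M_2 = 14.799 − (-2.259) = 17.059; smaller M is more luminous → Star 2.
L ratio = 10^(0.4 |ΔM|) = 10^6.823 = 6.660×10^6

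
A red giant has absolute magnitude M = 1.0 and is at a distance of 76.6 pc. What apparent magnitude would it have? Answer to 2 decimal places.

m ≈ 5.42

m = M + 5 log₁₀ d − 5 = 1.0 + 5·1.8842 − 5 = 5.421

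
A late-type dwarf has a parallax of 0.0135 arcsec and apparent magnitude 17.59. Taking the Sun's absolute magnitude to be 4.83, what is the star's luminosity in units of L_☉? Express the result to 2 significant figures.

d = 1/p = 1/0.0135″ = 74.07 pc
M = m − 5 log₁₀ d + 5 = 17.59 − 5·1.8697 + 5 = 13.242
M − M_☉ = 13.242 − 4.83 = 8.412
L/L_☉ = 10^(−0.4 × 8.412) = 4.318×10^-4

L/L_☉ ≈ 4.3×10^-4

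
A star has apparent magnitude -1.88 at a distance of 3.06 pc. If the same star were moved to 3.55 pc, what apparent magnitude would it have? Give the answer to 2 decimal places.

Flux ∝ 1/d², so Δm = 5 log₁₀(d₂/d₁) = 5 log₁₀(3.55/3.06) = 0.323
m₂ = m₁ + Δm = -1.88 + (0.323) = -1.557

m ≈ -1.56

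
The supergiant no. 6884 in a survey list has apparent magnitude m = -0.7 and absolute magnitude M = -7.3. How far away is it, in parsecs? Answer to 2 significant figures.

d ≈ 210 pc

μ = m − M = 6.600
m − M = 5 log₁₀ d − 5
log₁₀ d = (m − M)/5 + 1 = 2.3200
d = 10^2.3200 = 208.9 pc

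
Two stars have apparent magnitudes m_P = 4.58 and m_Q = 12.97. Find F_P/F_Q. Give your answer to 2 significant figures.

F_P/F_Q ≈ 2300

Δm = 4.58 − (12.97) = -8.39
Flux ratio = 10^(−0.4 Δm) = 10^(−0.4 × -8.39) = 10^3.356 = 2270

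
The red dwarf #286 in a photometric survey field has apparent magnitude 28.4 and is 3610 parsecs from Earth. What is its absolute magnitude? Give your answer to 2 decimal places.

M ≈ 15.61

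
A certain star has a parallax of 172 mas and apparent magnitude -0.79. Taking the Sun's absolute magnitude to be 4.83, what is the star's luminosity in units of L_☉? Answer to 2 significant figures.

d = 1/p = 1000/172 mas = 5.814 pc
M = m − 5 log₁₀ d + 5 = -0.79 − 5·0.7645 + 5 = 0.388
M − M_☉ = 0.388 − 4.83 = -4.442
L/L_☉ = 10^(−0.4 × -4.442) = 59.83

L/L_☉ ≈ 60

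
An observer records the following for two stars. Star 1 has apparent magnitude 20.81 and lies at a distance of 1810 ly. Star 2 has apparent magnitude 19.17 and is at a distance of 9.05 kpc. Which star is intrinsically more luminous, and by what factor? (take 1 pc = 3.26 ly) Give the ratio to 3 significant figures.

Star 1: d = 1810 ly / 3.26 = 555.2 pc
Star 1: M = m − 5 log₁₀ d + 5 = 20.81 − 5·2.7445 + 5 = 12.088
Star 2: d = 9.05 kpc = 9050 pc
Star 2: M = m − 5 log₁₀ d + 5 = 19.17 − 5·3.9566 + 5 = 4.387
ΔM = M_1 − M_2 = 12.088 − (4.387) = 7.701; smaller M is more luminous → Star 2.
L ratio = 10^(0.4 |ΔM|) = 10^3.080 = 1203

Star 2 is more luminous, by a factor of 1200.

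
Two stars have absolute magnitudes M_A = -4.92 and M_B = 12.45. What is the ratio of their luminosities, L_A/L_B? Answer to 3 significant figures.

L_A/L_B ≈ 8.87×10^6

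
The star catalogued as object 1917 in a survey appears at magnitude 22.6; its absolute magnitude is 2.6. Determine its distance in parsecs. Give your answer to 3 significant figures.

d ≈ 100000 pc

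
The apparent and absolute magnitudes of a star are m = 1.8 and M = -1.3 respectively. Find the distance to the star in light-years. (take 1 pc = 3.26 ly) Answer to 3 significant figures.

Distance modulus: m − M = 1.8 − (-1.3) = 3.100
m − M = 5 log₁₀ d − 5
log₁₀ d = (m − M)/5 + 1 = 1.6200
d = 10^1.6200 = 41.69 pc
= 135.9 ly

d ≈ 136 ly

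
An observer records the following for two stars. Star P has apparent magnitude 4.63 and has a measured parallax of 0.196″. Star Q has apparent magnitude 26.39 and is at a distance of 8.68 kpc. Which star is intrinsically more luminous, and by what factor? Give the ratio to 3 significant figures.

Star P: d = 1/p = 1/0.196″ = 5.102 pc
Star P: M = m − 5 log₁₀ d + 5 = 4.63 − 5·0.7077 + 5 = 6.091
Star Q: d = 8.68 kpc = 8680 pc
Star Q: M = m − 5 log₁₀ d + 5 = 26.39 − 5·3.9385 + 5 = 11.697
ΔM = M_P − M_Q = 6.091 − (11.697) = -5.606; smaller M is more luminous → Star P.
L ratio = 10^(0.4 |ΔM|) = 10^2.242 = 174.8

Star P is more luminous, by a factor of 175.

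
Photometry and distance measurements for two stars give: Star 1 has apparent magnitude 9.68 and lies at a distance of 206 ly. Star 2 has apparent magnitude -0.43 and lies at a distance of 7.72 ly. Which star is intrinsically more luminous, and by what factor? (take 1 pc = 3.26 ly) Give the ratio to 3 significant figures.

Star 2 is more luminous, by a factor of 15.5.

Star 1: d = 206 ly / 3.26 = 63.19 pc
Star 1: M = m − 5 log₁₀ d + 5 = 9.68 − 5·1.8006 + 5 = 5.677
Star 2: d = 7.72 ly / 3.26 = 2.368 pc
Star 2: M = m − 5 log₁₀ d + 5 = -0.43 − 5·0.3744 + 5 = 2.698
ΔM = M_1 − M_2 = 5.677 − (2.698) = 2.979; smaller M is more luminous → Star 2.
L ratio = 10^(0.4 |ΔM|) = 10^1.192 = 15.54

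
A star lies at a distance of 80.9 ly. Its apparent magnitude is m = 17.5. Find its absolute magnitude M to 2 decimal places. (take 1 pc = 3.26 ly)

d = 80.9 ly / 3.26 = 24.82 pc
5 log₁₀(d/10 pc) = 5 log₁₀(24.82) − 5 = 1.974
M = m − 5 log₁₀(d/10) = 17.5 − 1.974 = 15.526

M ≈ 15.53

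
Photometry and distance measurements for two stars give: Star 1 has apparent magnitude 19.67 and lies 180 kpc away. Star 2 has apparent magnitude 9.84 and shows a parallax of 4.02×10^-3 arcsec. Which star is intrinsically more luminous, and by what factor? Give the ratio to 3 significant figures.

Star 1 is more luminous, by a factor of 61.2.

Star 1: d = 180 kpc = 180000 pc
Star 1: M = m − 5 log₁₀ d + 5 = 19.67 − 5·5.2553 + 5 = -1.606
Star 2: d = 1/p = 1/4.02×10^-3″ = 248.8 pc
Star 2: M = m − 5 log₁₀ d + 5 = 9.84 − 5·2.3958 + 5 = 2.861
ΔM = M_1 − M_2 = -1.606 − (2.861) = -4.467; smaller M is more luminous → Star 1.
L ratio = 10^(0.4 |ΔM|) = 10^1.787 = 61.23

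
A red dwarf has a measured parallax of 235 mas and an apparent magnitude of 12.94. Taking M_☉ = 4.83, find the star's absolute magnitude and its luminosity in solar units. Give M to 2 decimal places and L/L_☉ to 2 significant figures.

d = 1/p = 1000/235 mas = 4.255 pc
M = m − 5 log₁₀ d + 5 = 12.94 − 5·0.6289 + 5 = 14.795
M − M_☉ = 14.795 − 4.83 = 9.965
L/L_☉ = 10^(−0.4 × 9.965) = 1.032×10^-4

M ≈ 14.80; L/L_☉ ≈ 1.0×10^-4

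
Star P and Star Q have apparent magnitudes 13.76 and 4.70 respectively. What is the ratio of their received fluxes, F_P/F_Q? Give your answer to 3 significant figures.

Magnitude difference = 9.06
Flux ratio = 10^(−0.4 Δm) = 10^(−0.4 × 9.06) = 10^-3.624 = 2.377×10^-4

F_P/F_Q ≈ 2.38×10^-4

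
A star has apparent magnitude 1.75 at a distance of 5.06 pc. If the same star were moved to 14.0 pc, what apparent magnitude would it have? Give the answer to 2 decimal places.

m ≈ 3.96

Flux ∝ 1/d², so Δm = 5 log₁₀(d₂/d₁) = 5 log₁₀(14.0/5.06) = 2.210
m₂ = m₁ + Δm = 1.75 + (2.210) = 3.960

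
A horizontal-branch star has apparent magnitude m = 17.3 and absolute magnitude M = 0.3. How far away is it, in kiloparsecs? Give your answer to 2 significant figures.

d ≈ 25 kpc

μ = m − M = 17.000
m − M = 5 log₁₀ d − 5
log₁₀ d = (m − M)/5 + 1 = 4.4000
d = 10^4.4000 = 25120 pc
= 25.12 kpc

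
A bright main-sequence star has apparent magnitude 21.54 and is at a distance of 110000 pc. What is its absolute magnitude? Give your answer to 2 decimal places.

M ≈ 1.33

5 log₁₀(d/10 pc) = 5 log₁₀(110000) − 5 = 20.207
M = m − 5 log₁₀(d/10) = 21.54 − 20.207 = 1.333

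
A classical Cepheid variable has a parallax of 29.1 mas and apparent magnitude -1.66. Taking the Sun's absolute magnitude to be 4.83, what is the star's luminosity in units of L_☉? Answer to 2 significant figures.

L/L_☉ ≈ 4700

d = 1/p = 1000/29.1 mas = 34.36 pc
M = m − 5 log₁₀ d + 5 = -1.66 − 5·1.5361 + 5 = -4.341
M − M_☉ = -4.341 − 4.83 = -9.171
L/L_☉ = 10^(−0.4 × -9.171) = 4658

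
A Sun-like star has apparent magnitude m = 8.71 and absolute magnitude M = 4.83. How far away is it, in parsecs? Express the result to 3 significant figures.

Distance modulus: m − M = 8.71 − (4.83) = 3.880
m − M = 5 log₁₀ d − 5
log₁₀ d = (m − M)/5 + 1 = 1.7760
d = 10^1.7760 = 59.70 pc

d ≈ 59.7 pc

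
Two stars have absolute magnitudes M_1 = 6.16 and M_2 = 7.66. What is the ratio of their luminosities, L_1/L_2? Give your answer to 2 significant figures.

L_1/L_2 ≈ 4.0

ΔM = M_1 − M_2 = -1.50
L_1/L_2 = 10^(−0.4 ΔM) = 10^0.600 = 3.981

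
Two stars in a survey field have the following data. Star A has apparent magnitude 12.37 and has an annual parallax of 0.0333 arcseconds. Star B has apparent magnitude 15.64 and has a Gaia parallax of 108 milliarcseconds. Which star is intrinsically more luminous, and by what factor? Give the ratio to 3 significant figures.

Star A is more luminous, by a factor of 214.

Star A: d = 1/p = 1/0.0333″ = 30.03 pc
Star A: M = m − 5 log₁₀ d + 5 = 12.37 − 5·1.4776 + 5 = 9.982
Star B: p = 108 mas = 0.108″ → d = 1/p = 9.259 pc
Star B: M = m − 5 log₁₀ d + 5 = 15.64 − 5·0.9666 + 5 = 15.807
ΔM = M_A − M_B = 9.982 − (15.807) = -5.825; smaller M is more luminous → Star A.
L ratio = 10^(0.4 |ΔM|) = 10^2.330 = 213.8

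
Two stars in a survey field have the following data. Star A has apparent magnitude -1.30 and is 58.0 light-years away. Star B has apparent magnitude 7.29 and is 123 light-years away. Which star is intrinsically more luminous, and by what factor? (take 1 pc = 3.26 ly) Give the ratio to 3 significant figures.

Star A is more luminous, by a factor of 607.

Star A: d = 58.0 ly / 3.26 = 17.79 pc
Star A: M = m − 5 log₁₀ d + 5 = -1.30 − 5·1.2502 + 5 = -2.551
Star B: d = 123 ly / 3.26 = 37.73 pc
Star B: M = m − 5 log₁₀ d + 5 = 7.29 − 5·1.5767 + 5 = 4.407
ΔM = M_A − M_B = -2.551 − (4.407) = -6.958; smaller M is more luminous → Star A.
L ratio = 10^(0.4 |ΔM|) = 10^2.783 = 606.8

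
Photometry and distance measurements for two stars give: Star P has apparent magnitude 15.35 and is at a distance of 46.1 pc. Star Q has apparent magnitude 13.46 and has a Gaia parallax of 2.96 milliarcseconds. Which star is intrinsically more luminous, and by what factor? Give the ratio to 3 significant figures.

Star Q is more luminous, by a factor of 306.

Star P: M = m − 5 log₁₀ d + 5 = 15.35 − 5·1.6637 + 5 = 12.031
Star Q: p = 2.96 mas = 2.96×10^-3″ → d = 1/p = 337.8 pc
Star Q: M = m − 5 log₁₀ d + 5 = 13.46 − 5·2.5287 + 5 = 5.816
ΔM = M_P − M_Q = 12.031 − (5.816) = 6.215; smaller M is more luminous → Star Q.
L ratio = 10^(0.4 |ΔM|) = 10^2.486 = 306.2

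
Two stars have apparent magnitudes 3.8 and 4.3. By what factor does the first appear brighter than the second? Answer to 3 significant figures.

Δm = 3.8 − (4.3) = -0.5
Flux ratio = 10^(−0.4 Δm) = 10^(−0.4 × -0.5) = 10^0.200 = 1.585

1.58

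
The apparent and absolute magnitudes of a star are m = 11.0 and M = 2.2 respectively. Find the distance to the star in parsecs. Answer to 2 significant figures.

d ≈ 580 pc

Distance modulus: m − M = 11.0 − (2.2) = 8.800
m − M = 5 log₁₀ d − 5
log₁₀ d = (m − M)/5 + 1 = 2.7600
d = 10^2.7600 = 575.4 pc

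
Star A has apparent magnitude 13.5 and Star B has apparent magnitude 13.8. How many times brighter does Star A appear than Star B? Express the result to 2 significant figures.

Magnitude difference = -0.3
Flux ratio = 10^(−0.4 Δm) = 10^(−0.4 × -0.3) = 10^0.120 = 1.318

1.3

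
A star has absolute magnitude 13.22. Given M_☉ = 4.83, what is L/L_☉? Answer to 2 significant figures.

L/L_☉ ≈ 4.4×10^-4

M − M_☉ = 13.22 − 4.83 = 8.390
L/L_☉ = 10^(−0.4 (M − M_☉)) = 10^-3.356 = 4.406×10^-4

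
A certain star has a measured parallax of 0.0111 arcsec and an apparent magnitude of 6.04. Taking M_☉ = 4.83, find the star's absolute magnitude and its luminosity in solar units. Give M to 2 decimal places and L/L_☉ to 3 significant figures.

d = 1/p = 1/0.0111″ = 90.09 pc
M = m − 5 log₁₀ d + 5 = 6.04 − 5·1.9547 + 5 = 1.267
M − M_☉ = 1.267 − 4.83 = -3.563
L/L_☉ = 10^(−0.4 × -3.563) = 26.63

M ≈ 1.27; L/L_☉ ≈ 26.6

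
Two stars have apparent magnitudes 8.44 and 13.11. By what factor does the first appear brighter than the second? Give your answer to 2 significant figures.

Δm = 8.44 − (13.11) = -4.67
Flux ratio = 10^(−0.4 Δm) = 10^(−0.4 × -4.67) = 10^1.868 = 73.79

74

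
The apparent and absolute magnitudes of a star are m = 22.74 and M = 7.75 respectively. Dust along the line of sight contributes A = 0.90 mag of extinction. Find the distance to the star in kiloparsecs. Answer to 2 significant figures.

d ≈ 6.6 kpc

m − M = 5 log₁₀(d/10 pc) + A  ⇒  22.74 − (7.75) − 0.90 = 5 log₁₀(d/10)
14.090 = 5 log₁₀(d/10)
log₁₀ d = (m − M − A)/5 + 1 = 3.8180
d = 10^3.8180 = 6577 pc
= 6.577 kpc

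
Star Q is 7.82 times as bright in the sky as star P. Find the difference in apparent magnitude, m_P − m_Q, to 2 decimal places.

m_P − m_Q ≈ 2.23

Pogson: Δm = −2.5 log₁₀(ratio) = −2.5 log₁₀(7.82) = −2.5 × 0.8932 = -2.233
Star Q is brighter so has the smaller magnitude: m_P − m_Q is positive.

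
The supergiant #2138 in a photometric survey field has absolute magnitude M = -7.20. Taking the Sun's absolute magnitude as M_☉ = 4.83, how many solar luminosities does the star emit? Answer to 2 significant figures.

L/L_☉ ≈ 65000

M − M_☉ = -7.20 − 4.83 = -12.030
L/L_☉ = 10^(−0.4 (M − M_☉)) = 10^4.812 = 64860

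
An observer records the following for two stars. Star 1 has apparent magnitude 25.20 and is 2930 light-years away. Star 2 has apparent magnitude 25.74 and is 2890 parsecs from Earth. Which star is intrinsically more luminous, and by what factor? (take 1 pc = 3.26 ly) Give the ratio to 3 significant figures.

Star 2 is more luminous, by a factor of 6.29.

Star 1: d = 2930 ly / 3.26 = 898.8 pc
Star 1: M = m − 5 log₁₀ d + 5 = 25.20 − 5·2.9537 + 5 = 15.432
Star 2: M = m − 5 log₁₀ d + 5 = 25.74 − 5·3.4609 + 5 = 13.436
ΔM = M_1 − M_2 = 15.432 − (13.436) = 1.996; smaller M is more luminous → Star 2.
L ratio = 10^(0.4 |ΔM|) = 10^0.798 = 6.288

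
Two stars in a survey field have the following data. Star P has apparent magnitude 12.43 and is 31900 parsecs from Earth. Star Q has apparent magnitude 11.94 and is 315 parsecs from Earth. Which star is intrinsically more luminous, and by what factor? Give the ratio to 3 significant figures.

Star P is more luminous, by a factor of 6530.

Star P: M = m − 5 log₁₀ d + 5 = 12.43 − 5·4.5038 + 5 = -5.089
Star Q: M = m − 5 log₁₀ d + 5 = 11.94 − 5·2.4983 + 5 = 4.448
ΔM = M_P − M_Q = -5.089 − (4.448) = -9.537; smaller M is more luminous → Star P.
L ratio = 10^(0.4 |ΔM|) = 10^3.815 = 6531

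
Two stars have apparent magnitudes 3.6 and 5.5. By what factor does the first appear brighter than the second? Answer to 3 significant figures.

5.75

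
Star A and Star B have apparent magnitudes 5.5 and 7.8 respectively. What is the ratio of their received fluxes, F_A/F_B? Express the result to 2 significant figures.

Magnitude difference = -2.3
Flux ratio = 10^(−0.4 Δm) = 10^(−0.4 × -2.3) = 10^0.920 = 8.318

F_A/F_B ≈ 8.3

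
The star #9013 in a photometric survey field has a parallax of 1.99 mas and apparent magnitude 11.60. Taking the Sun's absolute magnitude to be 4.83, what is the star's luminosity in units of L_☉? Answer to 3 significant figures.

d = 1/p = 1000/1.99 mas = 502.5 pc
M = m − 5 log₁₀ d + 5 = 11.60 − 5·2.7011 + 5 = 3.094
M − M_☉ = 3.094 − 4.83 = -1.736
L/L_☉ = 10^(−0.4 × -1.736) = 4.946

L/L_☉ ≈ 4.95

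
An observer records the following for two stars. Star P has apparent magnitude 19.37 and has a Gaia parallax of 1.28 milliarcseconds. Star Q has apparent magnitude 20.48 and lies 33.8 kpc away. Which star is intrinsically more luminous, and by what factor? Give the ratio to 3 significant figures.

Star P: p = 1.28 mas = 1.28×10^-3″ → d = 1/p = 781.2 pc
Star P: M = m − 5 log₁₀ d + 5 = 19.37 − 5·2.8928 + 5 = 9.906
Star Q: d = 33.8 kpc = 33800 pc
Star Q: M = m − 5 log₁₀ d + 5 = 20.48 − 5·4.5289 + 5 = 2.835
ΔM = M_P − M_Q = 9.906 − (2.835) = 7.071; smaller M is more luminous → Star Q.
L ratio = 10^(0.4 |ΔM|) = 10^2.828 = 673.4

Star Q is more luminous, by a factor of 673.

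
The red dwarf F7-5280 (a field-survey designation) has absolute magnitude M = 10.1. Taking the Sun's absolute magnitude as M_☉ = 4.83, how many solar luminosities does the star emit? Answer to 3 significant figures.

L/L_☉ ≈ 7.80×10^-3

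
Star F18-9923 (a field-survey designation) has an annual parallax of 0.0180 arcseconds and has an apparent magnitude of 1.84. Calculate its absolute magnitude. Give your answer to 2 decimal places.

M ≈ -1.88

d = 1/p = 1/0.0180″ = 55.56 pc
5 log₁₀(d/10 pc) = 5 log₁₀(55.56) − 5 = 3.724
M = m − 5 log₁₀(d/10) = 1.84 − 3.724 = -1.884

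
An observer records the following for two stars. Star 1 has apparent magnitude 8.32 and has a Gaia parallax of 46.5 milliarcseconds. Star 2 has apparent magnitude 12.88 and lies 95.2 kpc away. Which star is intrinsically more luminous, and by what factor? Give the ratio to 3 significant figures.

Star 1: p = 46.5 mas = 0.0465″ → d = 1/p = 21.51 pc
Star 1: M = m − 5 log₁₀ d + 5 = 8.32 − 5·1.3325 + 5 = 6.657
Star 2: d = 95.2 kpc = 95200 pc
Star 2: M = m − 5 log₁₀ d + 5 = 12.88 − 5·4.9786 + 5 = -7.013
ΔM = M_1 − M_2 = 6.657 − (-7.013) = 13.670; smaller M is more luminous → Star 2.
L ratio = 10^(0.4 |ΔM|) = 10^5.468 = 293900

Star 2 is more luminous, by a factor of 294000.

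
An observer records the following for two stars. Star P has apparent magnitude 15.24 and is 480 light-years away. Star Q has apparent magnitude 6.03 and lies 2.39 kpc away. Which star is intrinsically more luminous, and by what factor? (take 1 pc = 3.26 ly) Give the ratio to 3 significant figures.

Star P: d = 480 ly / 3.26 = 147.2 pc
Star P: M = m − 5 log₁₀ d + 5 = 15.24 − 5·2.1680 + 5 = 9.400
Star Q: d = 2.39 kpc = 2390 pc
Star Q: M = m − 5 log₁₀ d + 5 = 6.03 − 5·3.3784 + 5 = -5.862
ΔM = M_P − M_Q = 9.400 − (-5.862) = 15.262; smaller M is more luminous → Star Q.
L ratio = 10^(0.4 |ΔM|) = 10^6.105 = 1.273×10^6

Star Q is more luminous, by a factor of 1.27×10^6.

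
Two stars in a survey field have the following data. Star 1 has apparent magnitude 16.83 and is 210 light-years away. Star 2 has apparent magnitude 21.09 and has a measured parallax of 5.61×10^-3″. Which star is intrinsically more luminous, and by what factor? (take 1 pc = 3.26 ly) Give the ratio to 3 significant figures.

Star 1 is more luminous, by a factor of 6.61.

Star 1: d = 210 ly / 3.26 = 64.42 pc
Star 1: M = m − 5 log₁₀ d + 5 = 16.83 − 5·1.8090 + 5 = 12.785
Star 2: d = 1/p = 1/5.61×10^-3″ = 178.3 pc
Star 2: M = m − 5 log₁₀ d + 5 = 21.09 − 5·2.2510 + 5 = 14.835
ΔM = M_1 − M_2 = 12.785 − (14.835) = -2.050; smaller M is more luminous → Star 1.
L ratio = 10^(0.4 |ΔM|) = 10^0.820 = 6.606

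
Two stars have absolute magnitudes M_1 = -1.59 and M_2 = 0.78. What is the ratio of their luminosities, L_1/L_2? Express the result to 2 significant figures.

L_1/L_2 ≈ 8.9

ΔM = M_1 − M_2 = -2.37
L_1/L_2 = 10^(−0.4 ΔM) = 10^0.948 = 8.872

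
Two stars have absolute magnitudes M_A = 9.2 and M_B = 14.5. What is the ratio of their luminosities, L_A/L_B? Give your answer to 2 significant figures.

ΔM = M_A − M_B = -5.3
L_A/L_B = 10^(−0.4 ΔM) = 10^2.120 = 131.8

L_A/L_B ≈ 130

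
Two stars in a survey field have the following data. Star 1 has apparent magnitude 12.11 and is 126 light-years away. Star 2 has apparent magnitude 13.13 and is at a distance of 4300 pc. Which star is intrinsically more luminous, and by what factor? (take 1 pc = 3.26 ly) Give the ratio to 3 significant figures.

Star 1: d = 126 ly / 3.26 = 38.65 pc
Star 1: M = m − 5 log₁₀ d + 5 = 12.11 − 5·1.5872 + 5 = 9.174
Star 2: M = m − 5 log₁₀ d + 5 = 13.13 − 5·3.6335 + 5 = -0.037
ΔM = M_1 − M_2 = 9.174 − (-0.037) = 9.212; smaller M is more luminous → Star 2.
L ratio = 10^(0.4 |ΔM|) = 10^3.685 = 4838

Star 2 is more luminous, by a factor of 4840.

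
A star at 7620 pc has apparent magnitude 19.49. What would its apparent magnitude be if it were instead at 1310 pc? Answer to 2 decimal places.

Flux ∝ 1/d², so Δm = 5 log₁₀(d₂/d₁) = 5 log₁₀(1310/7620) = -3.823
m₂ = m₁ + Δm = 19.49 + (-3.823) = 15.667

m ≈ 15.67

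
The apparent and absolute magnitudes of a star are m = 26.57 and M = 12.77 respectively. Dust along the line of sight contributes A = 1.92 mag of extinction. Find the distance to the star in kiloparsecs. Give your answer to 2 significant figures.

d ≈ 2.4 kpc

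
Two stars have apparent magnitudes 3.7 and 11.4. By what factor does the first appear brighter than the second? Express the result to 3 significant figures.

Δm = 3.7 − (11.4) = -7.7
Flux ratio = 10^(−0.4 Δm) = 10^(−0.4 × -7.7) = 10^3.080 = 1202

1200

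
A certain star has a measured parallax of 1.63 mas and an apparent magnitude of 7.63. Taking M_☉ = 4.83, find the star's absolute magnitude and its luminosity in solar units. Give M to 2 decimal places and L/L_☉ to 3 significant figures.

M ≈ -1.31; L/L_☉ ≈ 286

d = 1/p = 1000/1.63 mas = 613.5 pc
M = m − 5 log₁₀ d + 5 = 7.63 − 5·2.7878 + 5 = -1.309
M − M_☉ = -1.309 − 4.83 = -6.139
L/L_☉ = 10^(−0.4 × -6.139) = 285.5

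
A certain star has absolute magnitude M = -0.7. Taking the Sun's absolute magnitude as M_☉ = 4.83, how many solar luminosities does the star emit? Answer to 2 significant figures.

L/L_☉ ≈ 160

M − M_☉ = -0.7 − 4.83 = -5.530
L/L_☉ = 10^(−0.4 (M − M_☉)) = 10^2.212 = 162.9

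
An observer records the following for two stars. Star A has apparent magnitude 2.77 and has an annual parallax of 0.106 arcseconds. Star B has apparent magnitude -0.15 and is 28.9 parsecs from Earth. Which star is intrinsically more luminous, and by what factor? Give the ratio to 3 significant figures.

Star B is more luminous, by a factor of 138.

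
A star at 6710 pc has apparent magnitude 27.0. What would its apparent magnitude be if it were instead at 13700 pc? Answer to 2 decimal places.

m ≈ 28.55

Flux ∝ 1/d², so Δm = 5 log₁₀(d₂/d₁) = 5 log₁₀(13700/6710) = 1.550
m₂ = m₁ + Δm = 27.0 + (1.550) = 28.550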